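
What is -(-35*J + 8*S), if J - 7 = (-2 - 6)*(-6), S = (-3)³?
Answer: 2141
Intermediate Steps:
S = -27
J = 55 (J = 7 + (-2 - 6)*(-6) = 7 - 8*(-6) = 7 + 48 = 55)
-(-35*J + 8*S) = -(-35*55 + 8*(-27)) = -(-1925 - 216) = -1*(-2141) = 2141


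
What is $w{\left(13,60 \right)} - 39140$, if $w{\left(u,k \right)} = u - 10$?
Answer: $-39137$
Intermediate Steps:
$w{\left(u,k \right)} = -10 + u$
$w{\left(13,60 \right)} - 39140 = \left(-10 + 13\right) - 39140 = 3 - 39140 = -39137$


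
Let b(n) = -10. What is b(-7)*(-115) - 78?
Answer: 1072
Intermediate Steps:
b(-7)*(-115) - 78 = -10*(-115) - 78 = 1150 - 78 = 1072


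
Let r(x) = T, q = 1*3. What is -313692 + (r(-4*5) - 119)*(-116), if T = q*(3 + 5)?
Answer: -302672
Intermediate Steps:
q = 3
T = 24 (T = 3*(3 + 5) = 3*8 = 24)
r(x) = 24
-313692 + (r(-4*5) - 119)*(-116) = -313692 + (24 - 119)*(-116) = -313692 - 95*(-116) = -313692 + 11020 = -302672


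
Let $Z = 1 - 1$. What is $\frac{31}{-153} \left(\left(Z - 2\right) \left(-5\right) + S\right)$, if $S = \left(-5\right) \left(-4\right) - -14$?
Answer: $- \frac{1364}{153} \approx -8.915$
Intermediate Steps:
$S = 34$ ($S = 20 + 14 = 34$)
$Z = 0$ ($Z = 1 - 1 = 0$)
$\frac{31}{-153} \left(\left(Z - 2\right) \left(-5\right) + S\right) = \frac{31}{-153} \left(\left(0 - 2\right) \left(-5\right) + 34\right) = 31 \left(- \frac{1}{153}\right) \left(\left(-2\right) \left(-5\right) + 34\right) = - \frac{31 \left(10 + 34\right)}{153} = \left(- \frac{31}{153}\right) 44 = - \frac{1364}{153}$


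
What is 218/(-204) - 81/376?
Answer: -24623/19176 ≈ -1.2841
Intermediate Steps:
218/(-204) - 81/376 = 218*(-1/204) - 81*1/376 = -109/102 - 81/376 = -24623/19176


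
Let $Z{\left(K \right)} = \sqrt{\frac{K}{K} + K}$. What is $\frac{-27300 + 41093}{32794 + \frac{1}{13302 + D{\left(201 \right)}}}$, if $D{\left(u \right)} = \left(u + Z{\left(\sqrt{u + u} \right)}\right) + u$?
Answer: $\frac{13793}{32794 + \frac{1}{13704 + \sqrt{1 + \sqrt{402}}}} \approx 0.4206$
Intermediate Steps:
$Z{\left(K \right)} = \sqrt{1 + K}$
$D{\left(u \right)} = \sqrt{1 + \sqrt{2} \sqrt{u}} + 2 u$ ($D{\left(u \right)} = \left(u + \sqrt{1 + \sqrt{u + u}}\right) + u = \left(u + \sqrt{1 + \sqrt{2 u}}\right) + u = \left(u + \sqrt{1 + \sqrt{2} \sqrt{u}}\right) + u = \sqrt{1 + \sqrt{2} \sqrt{u}} + 2 u$)
$\frac{-27300 + 41093}{32794 + \frac{1}{13302 + D{\left(201 \right)}}} = \frac{-27300 + 41093}{32794 + \frac{1}{13302 + \left(\sqrt{1 + \sqrt{2} \sqrt{201}} + 2 \cdot 201\right)}} = \frac{13793}{32794 + \frac{1}{13302 + \left(\sqrt{1 + \sqrt{402}} + 402\right)}} = \frac{13793}{32794 + \frac{1}{13302 + \left(402 + \sqrt{1 + \sqrt{402}}\right)}} = \frac{13793}{32794 + \frac{1}{13704 + \sqrt{1 + \sqrt{402}}}}$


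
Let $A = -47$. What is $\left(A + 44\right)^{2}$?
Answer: $9$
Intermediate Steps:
$\left(A + 44\right)^{2} = \left(-47 + 44\right)^{2} = \left(-3\right)^{2} = 9$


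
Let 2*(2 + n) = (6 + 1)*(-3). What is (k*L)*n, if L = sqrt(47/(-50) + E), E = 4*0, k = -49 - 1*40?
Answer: 445*I*sqrt(94)/4 ≈ 1078.6*I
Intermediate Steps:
k = -89 (k = -49 - 40 = -89)
E = 0
n = -25/2 (n = -2 + ((6 + 1)*(-3))/2 = -2 + (7*(-3))/2 = -2 + (1/2)*(-21) = -2 - 21/2 = -25/2 ≈ -12.500)
L = I*sqrt(94)/10 (L = sqrt(47/(-50) + 0) = sqrt(47*(-1/50) + 0) = sqrt(-47/50 + 0) = sqrt(-47/50) = I*sqrt(94)/10 ≈ 0.96954*I)
(k*L)*n = -89*I*sqrt(94)/10*(-25/2) = 445*I*sqrt(94)/4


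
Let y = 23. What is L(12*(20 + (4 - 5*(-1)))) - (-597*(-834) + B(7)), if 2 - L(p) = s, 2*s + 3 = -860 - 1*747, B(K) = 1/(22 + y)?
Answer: -22369096/45 ≈ -4.9709e+5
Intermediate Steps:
B(K) = 1/45 (B(K) = 1/(22 + 23) = 1/45)
s = -805 (s = -3/2 + (-860 - 1*747)/2 = -3/2 + (-860 - 747)/2 = -3/2 + (1/2)*(-1607) = -3/2 - 1607/2 = -805)
L(p) = 807 (L(p) = 2 - 1*(-805) = 2 + 805 = 807)
L(12*(20 + (4 - 5*(-1)))) - (-597*(-834) + B(7)) = 807 - (-597*(-834) + 1/45) = 807 - (497898 + 1/45) = 807 - 1*22405411/45 = 807 - 22405411/45 = -22369096/45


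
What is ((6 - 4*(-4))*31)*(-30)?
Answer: -20460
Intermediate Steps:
((6 - 4*(-4))*31)*(-30) = ((6 + 16)*31)*(-30) = (22*31)*(-30) = 682*(-30) = -20460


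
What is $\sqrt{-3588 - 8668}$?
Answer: $4 i \sqrt{766} \approx 110.71 i$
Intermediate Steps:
$\sqrt{-3588 - 8668} = \sqrt{-12256} = 4 i \sqrt{766}$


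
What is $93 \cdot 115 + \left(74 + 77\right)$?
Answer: $10846$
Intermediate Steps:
$93 \cdot 115 + \left(74 + 77\right) = 10695 + 151 = 10846$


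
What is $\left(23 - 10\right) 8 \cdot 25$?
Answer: $2600$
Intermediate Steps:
$\left(23 - 10\right) 8 \cdot 25 = 13 \cdot 8 \cdot 25 = 104 \cdot 25 = 2600$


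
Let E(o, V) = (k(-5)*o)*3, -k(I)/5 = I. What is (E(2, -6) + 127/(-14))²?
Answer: 3892729/196 ≈ 19861.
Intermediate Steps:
k(I) = -5*I
E(o, V) = 75*o (E(o, V) = ((-5*(-5))*o)*3 = (25*o)*3 = 75*o)
(E(2, -6) + 127/(-14))² = (75*2 + 127/(-14))² = (150 + 127*(-1/14))² = (150 - 127/14)² = (1973/14)² = 3892729/196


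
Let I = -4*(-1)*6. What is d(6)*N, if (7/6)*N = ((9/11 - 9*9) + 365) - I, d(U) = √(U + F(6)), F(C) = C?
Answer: 34428*√3/77 ≈ 774.43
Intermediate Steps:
d(U) = √(6 + U) (d(U) = √(U + 6) = √(6 + U))
I = 24 (I = 4*6 = 24)
N = 17214/77 (N = 6*(((9/11 - 9*9) + 365) - 1*24)/7 = 6*(((9*(1/11) - 81) + 365) - 24)/7 = 6*(((9/11 - 81) + 365) - 24)/7 = 6*((-882/11 + 365) - 24)/7 = 6*(3133/11 - 24)/7 = (6/7)*(2869/11) = 17214/77 ≈ 223.56)
d(6)*N = √(6 + 6)*(17214/77) = √12*(17214/77) = (2*√3)*(17214/77) = 34428*√3/77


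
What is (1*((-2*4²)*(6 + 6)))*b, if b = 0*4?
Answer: 0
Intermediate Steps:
b = 0
(1*((-2*4²)*(6 + 6)))*b = (1*((-2*4²)*(6 + 6)))*0 = (1*(-2*16*12))*0 = (1*(-32*12))*0 = (1*(-384))*0 = -384*0 = 0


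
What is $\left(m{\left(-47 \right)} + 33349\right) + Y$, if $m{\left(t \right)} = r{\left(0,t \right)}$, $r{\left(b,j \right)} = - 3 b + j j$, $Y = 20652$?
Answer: $56210$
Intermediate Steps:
$r{\left(b,j \right)} = j^{2} - 3 b$ ($r{\left(b,j \right)} = - 3 b + j^{2} = j^{2} - 3 b$)
$m{\left(t \right)} = t^{2}$ ($m{\left(t \right)} = t^{2} - 0 = t^{2} + 0 = t^{2}$)
$\left(m{\left(-47 \right)} + 33349\right) + Y = \left(\left(-47\right)^{2} + 33349\right) + 20652 = \left(2209 + 33349\right) + 20652 = 35558 + 20652 = 56210$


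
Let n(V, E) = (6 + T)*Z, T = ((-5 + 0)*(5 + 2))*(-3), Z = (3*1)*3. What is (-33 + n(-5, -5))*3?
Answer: 2898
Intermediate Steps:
Z = 9 (Z = 3*3 = 9)
T = 105 (T = -5*7*(-3) = -35*(-3) = 105)
n(V, E) = 999 (n(V, E) = (6 + 105)*9 = 111*9 = 999)
(-33 + n(-5, -5))*3 = (-33 + 999)*3 = 966*3 = 2898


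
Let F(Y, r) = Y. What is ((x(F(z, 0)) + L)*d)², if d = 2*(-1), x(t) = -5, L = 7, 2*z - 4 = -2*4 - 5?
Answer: 16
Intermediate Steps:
z = -9/2 (z = 2 + (-2*4 - 5)/2 = 2 + (-8 - 5)/2 = 2 + (½)*(-13) = 2 - 13/2 = -9/2 ≈ -4.5000)
d = -2
((x(F(z, 0)) + L)*d)² = ((-5 + 7)*(-2))² = (2*(-2))² = (-4)² = 16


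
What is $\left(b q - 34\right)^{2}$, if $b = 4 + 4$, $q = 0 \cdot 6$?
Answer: $1156$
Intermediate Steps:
$q = 0$
$b = 8$
$\left(b q - 34\right)^{2} = \left(8 \cdot 0 - 34\right)^{2} = \left(0 - 34\right)^{2} = \left(-34\right)^{2} = 1156$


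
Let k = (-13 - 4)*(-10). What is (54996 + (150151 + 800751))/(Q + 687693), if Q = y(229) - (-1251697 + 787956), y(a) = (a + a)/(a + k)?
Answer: 200676651/229711312 ≈ 0.87360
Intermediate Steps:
k = 170 (k = -17*(-10) = 170)
y(a) = 2*a/(170 + a) (y(a) = (a + a)/(a + 170) = (2*a)/(170 + a) = 2*a/(170 + a))
Q = 185033117/399 (Q = 2*229/(170 + 229) - (-1251697 + 787956) = 2*229/399 - 1*(-463741) = 2*229*(1/399) + 463741 = 458/399 + 463741 = 185033117/399 ≈ 4.6374e+5)
(54996 + (150151 + 800751))/(Q + 687693) = (54996 + (150151 + 800751))/(185033117/399 + 687693) = (54996 + 950902)/(459422624/399) = 1005898*(399/459422624) = 200676651/229711312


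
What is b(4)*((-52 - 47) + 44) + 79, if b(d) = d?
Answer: -141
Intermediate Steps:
b(4)*((-52 - 47) + 44) + 79 = 4*((-52 - 47) + 44) + 79 = 4*(-99 + 44) + 79 = 4*(-55) + 79 = -220 + 79 = -141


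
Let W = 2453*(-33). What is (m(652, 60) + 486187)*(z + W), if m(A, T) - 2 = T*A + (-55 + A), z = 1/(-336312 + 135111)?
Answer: -2855147136214500/67067 ≈ -4.2572e+10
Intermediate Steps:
W = -80949
z = -1/201201 (z = 1/(-201201) = -1/201201 ≈ -4.9702e-6)
m(A, T) = -53 + A + A*T (m(A, T) = 2 + (T*A + (-55 + A)) = 2 + (A*T + (-55 + A)) = 2 + (-55 + A + A*T) = -53 + A + A*T)
(m(652, 60) + 486187)*(z + W) = ((-53 + 652 + 652*60) + 486187)*(-1/201201 - 80949) = ((-53 + 652 + 39120) + 486187)*(-16287019750/201201) = (39719 + 486187)*(-16287019750/201201) = 525906*(-16287019750/201201) = -2855147136214500/67067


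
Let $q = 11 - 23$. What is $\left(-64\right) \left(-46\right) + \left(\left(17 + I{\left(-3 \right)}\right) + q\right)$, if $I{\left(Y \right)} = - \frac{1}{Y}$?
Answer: $\frac{8848}{3} \approx 2949.3$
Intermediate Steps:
$q = -12$
$\left(-64\right) \left(-46\right) + \left(\left(17 + I{\left(-3 \right)}\right) + q\right) = \left(-64\right) \left(-46\right) + \left(\left(17 - \frac{1}{-3}\right) - 12\right) = 2944 + \left(\left(17 - - \frac{1}{3}\right) - 12\right) = 2944 + \left(\left(17 + \frac{1}{3}\right) - 12\right) = 2944 + \left(\frac{52}{3} - 12\right) = 2944 + \frac{16}{3} = \frac{8848}{3}$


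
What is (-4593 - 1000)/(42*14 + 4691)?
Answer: -5593/5279 ≈ -1.0595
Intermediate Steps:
(-4593 - 1000)/(42*14 + 4691) = -5593/(588 + 4691) = -5593/5279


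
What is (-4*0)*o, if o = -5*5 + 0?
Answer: 0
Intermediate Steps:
o = -25 (o = -25 + 0 = -25)
(-4*0)*o = -4*0*(-25) = 0*(-25) = 0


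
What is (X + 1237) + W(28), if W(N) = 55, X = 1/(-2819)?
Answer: 3642147/2819 ≈ 1292.0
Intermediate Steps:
X = -1/2819 ≈ -0.00035474
(X + 1237) + W(28) = (-1/2819 + 1237) + 55 = 3487102/2819 + 55 = 3642147/2819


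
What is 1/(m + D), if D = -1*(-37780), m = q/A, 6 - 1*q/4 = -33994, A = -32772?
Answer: 8193/309497540 ≈ 2.6472e-5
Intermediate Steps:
q = 136000 (q = 24 - 4*(-33994) = 24 + 135976 = 136000)
m = -34000/8193 (m = 136000/(-32772) = 136000*(-1/32772) = -34000/8193 ≈ -4.1499)
D = 37780
1/(m + D) = 1/(-34000/8193 + 37780) = 1/(309497540/8193) = 8193/309497540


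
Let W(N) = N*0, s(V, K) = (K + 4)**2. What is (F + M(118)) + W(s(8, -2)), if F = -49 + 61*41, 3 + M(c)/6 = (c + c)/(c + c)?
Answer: 2440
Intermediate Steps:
M(c) = -12 (M(c) = -18 + 6*((c + c)/(c + c)) = -18 + 6*((2*c)/((2*c))) = -18 + 6*((2*c)*(1/(2*c))) = -18 + 6*1 = -18 + 6 = -12)
s(V, K) = (4 + K)**2
W(N) = 0
F = 2452 (F = -49 + 2501 = 2452)
(F + M(118)) + W(s(8, -2)) = (2452 - 12) + 0 = 2440 + 0 = 2440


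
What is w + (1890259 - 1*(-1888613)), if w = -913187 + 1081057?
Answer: 3946742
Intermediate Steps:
w = 167870
w + (1890259 - 1*(-1888613)) = 167870 + (1890259 - 1*(-1888613)) = 167870 + (1890259 + 1888613) = 167870 + 3778872 = 3946742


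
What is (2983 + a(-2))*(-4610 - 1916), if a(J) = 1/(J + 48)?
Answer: -447745597/23 ≈ -1.9467e+7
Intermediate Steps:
a(J) = 1/(48 + J)
(2983 + a(-2))*(-4610 - 1916) = (2983 + 1/(48 - 2))*(-4610 - 1916) = (2983 + 1/46)*(-6526) = (137219/46)*(-6526) = -447745597/23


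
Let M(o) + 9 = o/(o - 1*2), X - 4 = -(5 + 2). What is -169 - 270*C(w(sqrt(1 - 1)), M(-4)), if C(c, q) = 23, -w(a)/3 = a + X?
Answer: -6379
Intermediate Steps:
X = -3 (X = 4 - (5 + 2) = 4 - 1*7 = 4 - 7 = -3)
M(o) = -9 + o/(-2 + o) (M(o) = -9 + o/(o - 1*2) = -9 + o/(o - 2) = -9 + o/(-2 + o))
w(a) = 9 - 3*a (w(a) = -3*(a - 3) = -3*(-3 + a) = 9 - 3*a)
-169 - 270*C(w(sqrt(1 - 1)), M(-4)) = -169 - 270*23 = -169 - 6210 = -6379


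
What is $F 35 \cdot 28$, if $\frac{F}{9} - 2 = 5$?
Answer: $61740$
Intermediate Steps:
$F = 63$ ($F = 18 + 9 \cdot 5 = 18 + 45 = 63$)
$F 35 \cdot 28 = 63 \cdot 35 \cdot 28 = 2205 \cdot 28 = 61740$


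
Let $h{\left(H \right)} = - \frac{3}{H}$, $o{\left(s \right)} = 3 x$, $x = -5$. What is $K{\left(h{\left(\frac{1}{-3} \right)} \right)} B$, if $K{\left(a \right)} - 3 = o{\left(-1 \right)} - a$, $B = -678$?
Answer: $14238$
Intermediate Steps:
$o{\left(s \right)} = -15$ ($o{\left(s \right)} = 3 \left(-5\right) = -15$)
$K{\left(a \right)} = -12 - a$ ($K{\left(a \right)} = 3 - \left(15 + a\right) = -12 - a$)
$K{\left(h{\left(\frac{1}{-3} \right)} \right)} B = \left(-12 - - \frac{3}{\frac{1}{-3}}\right) \left(-678\right) = \left(-12 - - \frac{3}{- \frac{1}{3}}\right) \left(-678\right) = \left(-12 - \left(-3\right) \left(-3\right)\right) \left(-678\right) = \left(-12 - 9\right) \left(-678\right) = \left(-21\right) \left(-678\right) = 14238$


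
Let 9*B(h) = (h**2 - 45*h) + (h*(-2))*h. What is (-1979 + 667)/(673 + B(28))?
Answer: -11808/4013 ≈ -2.9424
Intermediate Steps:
B(h) = -5*h - h**2/9 (B(h) = ((h**2 - 45*h) + (h*(-2))*h)/9 = ((h**2 - 45*h) + (-2*h)*h)/9 = ((h**2 - 45*h) - 2*h**2)/9 = (-h**2 - 45*h)/9 = -5*h - h**2/9)
(-1979 + 667)/(673 + B(28)) = (-1979 + 667)/(673 - 1/9*28*(45 + 28)) = -1312/(673 - 1/9*28*73) = -1312/(673 - 2044/9) = -1312/4013/9 = -1312*9/4013 = -11808/4013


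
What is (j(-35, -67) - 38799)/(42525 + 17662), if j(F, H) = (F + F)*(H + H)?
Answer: -29419/60187 ≈ -0.48879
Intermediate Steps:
j(F, H) = 4*F*H (j(F, H) = (2*F)*(2*H) = 4*F*H)
(j(-35, -67) - 38799)/(42525 + 17662) = (4*(-35)*(-67) - 38799)/(42525 + 17662) = (9380 - 38799)/60187 = -29419*1/60187 = -29419/60187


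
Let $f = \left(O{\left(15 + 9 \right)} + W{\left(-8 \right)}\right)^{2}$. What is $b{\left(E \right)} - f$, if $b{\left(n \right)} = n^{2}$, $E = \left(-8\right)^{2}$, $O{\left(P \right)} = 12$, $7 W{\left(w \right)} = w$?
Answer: $\frac{194928}{49} \approx 3978.1$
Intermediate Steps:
$W{\left(w \right)} = \frac{w}{7}$
$E = 64$
$f = \frac{5776}{49}$ ($f = \left(12 + \frac{1}{7} \left(-8\right)\right)^{2} = \left(12 - \frac{8}{7}\right)^{2} = \left(\frac{76}{7}\right)^{2} = \frac{5776}{49} \approx 117.88$)
$b{\left(E \right)} - f = 64^{2} - \frac{5776}{49} = 4096 - \frac{5776}{49} = \frac{194928}{49}$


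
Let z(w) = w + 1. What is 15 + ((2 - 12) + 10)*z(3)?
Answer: 15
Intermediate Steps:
z(w) = 1 + w
15 + ((2 - 12) + 10)*z(3) = 15 + ((2 - 12) + 10)*(1 + 3) = 15 + (-10 + 10)*4 = 15 + 0*4 = 15 + 0 = 15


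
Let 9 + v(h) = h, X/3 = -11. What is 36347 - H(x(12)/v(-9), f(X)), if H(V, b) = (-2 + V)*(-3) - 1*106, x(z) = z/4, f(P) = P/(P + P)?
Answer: 72893/2 ≈ 36447.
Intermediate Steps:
X = -33 (X = 3*(-11) = -33)
v(h) = -9 + h
f(P) = ½ (f(P) = P/((2*P)) = (1/(2*P))*P = ½)
x(z) = z/4 (x(z) = z*(¼) = z/4)
H(V, b) = -100 - 3*V (H(V, b) = (6 - 3*V) - 106 = -100 - 3*V)
36347 - H(x(12)/v(-9), f(X)) = 36347 - (-100 - 3*(¼)*12/(-9 - 9)) = 36347 - (-100 - 9/(-18)) = 36347 - (-100 - 9*(-1)/18) = 36347 - (-100 - 3*(-⅙)) = 36347 - (-100 + ½) = 36347 - 1*(-199/2) = 36347 + 199/2 = 72893/2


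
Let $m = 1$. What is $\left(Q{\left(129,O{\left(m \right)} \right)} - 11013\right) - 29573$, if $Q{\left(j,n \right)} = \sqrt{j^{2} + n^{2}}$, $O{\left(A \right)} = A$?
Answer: $-40586 + \sqrt{16642} \approx -40457.0$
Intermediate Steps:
$\left(Q{\left(129,O{\left(m \right)} \right)} - 11013\right) - 29573 = \left(\sqrt{129^{2} + 1^{2}} - 11013\right) - 29573 = \left(\sqrt{16641 + 1} - 11013\right) - 29573 = \left(\sqrt{16642} - 11013\right) - 29573 = \left(-11013 + \sqrt{16642}\right) - 29573 = -40586 + \sqrt{16642}$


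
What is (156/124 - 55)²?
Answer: 2775556/961 ≈ 2888.2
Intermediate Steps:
(156/124 - 55)² = (156*(1/124) - 55)² = (39/31 - 55)² = (-1666/31)² = 2775556/961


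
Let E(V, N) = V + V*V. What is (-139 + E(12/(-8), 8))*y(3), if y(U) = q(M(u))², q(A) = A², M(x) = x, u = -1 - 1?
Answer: -2212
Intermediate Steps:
u = -2
E(V, N) = V + V²
y(U) = 16 (y(U) = ((-2)²)² = 4² = 16)
(-139 + E(12/(-8), 8))*y(3) = (-139 + (12/(-8))*(1 + 12/(-8)))*16 = (-139 + (12*(-⅛))*(1 + 12*(-⅛)))*16 = (-139 - 3*(1 - 3/2)/2)*16 = (-139 - 3/2*(-½))*16 = (-139 + ¾)*16 = -553/4*16 = -2212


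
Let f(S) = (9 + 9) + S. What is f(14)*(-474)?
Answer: -15168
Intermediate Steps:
f(S) = 18 + S
f(14)*(-474) = (18 + 14)*(-474) = 32*(-474) = -15168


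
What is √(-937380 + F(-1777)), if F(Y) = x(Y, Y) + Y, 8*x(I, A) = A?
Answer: I*√15030066/4 ≈ 969.22*I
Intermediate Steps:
x(I, A) = A/8
F(Y) = 9*Y/8 (F(Y) = Y/8 + Y = 9*Y/8)
√(-937380 + F(-1777)) = √(-937380 + (9/8)*(-1777)) = √(-937380 - 15993/8) = √(-7515033/8) = I*√15030066/4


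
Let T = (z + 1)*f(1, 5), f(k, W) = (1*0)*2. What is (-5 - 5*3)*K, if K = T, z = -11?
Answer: 0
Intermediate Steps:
f(k, W) = 0 (f(k, W) = 0*2 = 0)
T = 0 (T = (-11 + 1)*0 = -10*0 = 0)
K = 0
(-5 - 5*3)*K = (-5 - 5*3)*0 = (-5 - 15)*0 = -20*0 = 0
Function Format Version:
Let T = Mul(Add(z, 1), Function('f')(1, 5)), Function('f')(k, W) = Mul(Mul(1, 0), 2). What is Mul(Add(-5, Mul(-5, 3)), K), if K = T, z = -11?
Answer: 0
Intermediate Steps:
Function('f')(k, W) = 0 (Function('f')(k, W) = Mul(0, 2) = 0)
T = 0 (T = Mul(Add(-11, 1), 0) = Mul(-10, 0) = 0)
K = 0
Mul(Add(-5, Mul(-5, 3)), K) = Mul(Add(-5, Mul(-5, 3)), 0) = Mul(Add(-5, -15), 0) = Mul(-20, 0) = 0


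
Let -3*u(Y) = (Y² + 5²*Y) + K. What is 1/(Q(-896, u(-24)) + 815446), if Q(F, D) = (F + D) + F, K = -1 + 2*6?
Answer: 3/2440975 ≈ 1.2290e-6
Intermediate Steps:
K = 11 (K = -1 + 12 = 11)
u(Y) = -11/3 - 25*Y/3 - Y²/3 (u(Y) = -((Y² + 5²*Y) + 11)/3 = -((Y² + 25*Y) + 11)/3 = -(11 + Y² + 25*Y)/3 = -11/3 - 25*Y/3 - Y²/3)
Q(F, D) = D + 2*F (Q(F, D) = (D + F) + F = D + 2*F)
1/(Q(-896, u(-24)) + 815446) = 1/(((-11/3 - 25/3*(-24) - ⅓*(-24)²) + 2*(-896)) + 815446) = 1/(((-11/3 + 200 - ⅓*576) - 1792) + 815446) = 1/(((-11/3 + 200 - 192) - 1792) + 815446) = 1/((13/3 - 1792) + 815446) = 1/(-5363/3 + 815446) = 1/(2440975/3) = 3/2440975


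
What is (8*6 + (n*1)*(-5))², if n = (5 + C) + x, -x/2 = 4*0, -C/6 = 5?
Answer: 29929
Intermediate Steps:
C = -30 (C = -6*5 = -30)
x = 0 (x = -8*0 = -2*0 = 0)
n = -25 (n = (5 - 30) + 0 = -25 + 0 = -25)
(8*6 + (n*1)*(-5))² = (8*6 - 25*1*(-5))² = (48 - 25*(-5))² = (48 + 125)² = 173² = 29929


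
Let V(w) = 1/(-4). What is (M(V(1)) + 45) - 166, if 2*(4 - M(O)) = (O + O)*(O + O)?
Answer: -937/8 ≈ -117.13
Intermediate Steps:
V(w) = -1/4
M(O) = 4 - 2*O**2 (M(O) = 4 - (O + O)*(O + O)/2 = 4 - 2*O*2*O/2 = 4 - 2*O**2)
(M(V(1)) + 45) - 166 = ((4 - 2*(-1/4)**2) + 45) - 166 = ((4 - 2*1/16) + 45) - 166 = ((4 - 1/8) + 45) - 166 = (31/8 + 45) - 166 = 391/8 - 166 = -937/8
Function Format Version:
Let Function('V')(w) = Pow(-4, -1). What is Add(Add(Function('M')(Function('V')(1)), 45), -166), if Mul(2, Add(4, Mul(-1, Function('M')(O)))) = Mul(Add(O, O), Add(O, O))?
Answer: Rational(-937, 8) ≈ -117.13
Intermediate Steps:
Function('V')(w) = Rational(-1, 4)
Function('M')(O) = Add(4, Mul(-2, Pow(O, 2))) (Function('M')(O) = Add(4, Mul(Rational(-1, 2), Mul(Add(O, O), Add(O, O)))) = Add(4, Mul(Rational(-1, 2), Mul(Mul(2, O), Mul(2, O)))) = Add(4, Mul(Rational(-1, 2), Mul(4, Pow(O, 2)))) = Add(4, Mul(-2, Pow(O, 2))))
Add(Add(Function('M')(Function('V')(1)), 45), -166) = Add(Add(Add(4, Mul(-2, Pow(Rational(-1, 4), 2))), 45), -166) = Add(Add(Add(4, Mul(-2, Rational(1, 16))), 45), -166) = Add(Add(Add(4, Rational(-1, 8)), 45), -166) = Add(Add(Rational(31, 8), 45), -166) = Add(Rational(391, 8), -166) = Rational(-937, 8)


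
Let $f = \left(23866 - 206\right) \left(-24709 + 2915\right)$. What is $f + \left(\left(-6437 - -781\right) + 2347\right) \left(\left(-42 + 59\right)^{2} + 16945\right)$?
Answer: $-572673346$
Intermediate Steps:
$f = -515646040$ ($f = 23660 \left(-21794\right) = -515646040$)
$f + \left(\left(-6437 - -781\right) + 2347\right) \left(\left(-42 + 59\right)^{2} + 16945\right) = -515646040 + \left(\left(-6437 - -781\right) + 2347\right) \left(\left(-42 + 59\right)^{2} + 16945\right) = -515646040 + \left(\left(-6437 + 781\right) + 2347\right) \left(17^{2} + 16945\right) = -515646040 + \left(-5656 + 2347\right) \left(289 + 16945\right) = -515646040 - 57027306 = -572673346$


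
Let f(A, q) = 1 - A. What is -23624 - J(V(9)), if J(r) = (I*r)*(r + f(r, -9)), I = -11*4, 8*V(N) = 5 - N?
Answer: -23646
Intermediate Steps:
V(N) = 5/8 - N/8 (V(N) = (5 - N)/8 = 5/8 - N/8)
I = -44
J(r) = -44*r (J(r) = (-44*r)*(r + (1 - r)) = -44*r*1 = -44*r)
-23624 - J(V(9)) = -23624 - (-44)*(5/8 - 1/8*9) = -23624 - (-44)*(5/8 - 9/8) = -23624 - (-44)*(-1)/2 = -23624 - 1*22 = -23624 - 22 = -23646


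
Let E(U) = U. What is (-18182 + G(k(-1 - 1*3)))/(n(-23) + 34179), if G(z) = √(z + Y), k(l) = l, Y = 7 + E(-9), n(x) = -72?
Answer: -18182/34107 + I*√6/34107 ≈ -0.53309 + 7.1818e-5*I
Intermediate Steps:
Y = -2 (Y = 7 - 9 = -2)
G(z) = √(-2 + z) (G(z) = √(z - 2) = √(-2 + z))
(-18182 + G(k(-1 - 1*3)))/(n(-23) + 34179) = (-18182 + √(-2 + (-1 - 1*3)))/(-72 + 34179) = (-18182 + √(-2 + (-1 - 3)))/34107 = (-18182 + √(-2 - 4))*(1/34107) = (-18182 + √(-6))*(1/34107) = (-18182 + I*√6)*(1/34107) = -18182/34107 + I*√6/34107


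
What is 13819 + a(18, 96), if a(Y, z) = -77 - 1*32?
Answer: 13710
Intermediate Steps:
a(Y, z) = -109 (a(Y, z) = -77 - 32 = -109)
13819 + a(18, 96) = 13819 - 109 = 13710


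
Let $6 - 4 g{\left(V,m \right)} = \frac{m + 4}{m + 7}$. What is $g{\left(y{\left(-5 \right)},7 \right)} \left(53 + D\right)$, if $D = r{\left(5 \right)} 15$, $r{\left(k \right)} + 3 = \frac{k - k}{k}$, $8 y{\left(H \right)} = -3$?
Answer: $\frac{73}{7} \approx 10.429$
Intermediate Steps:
$y{\left(H \right)} = - \frac{3}{8}$ ($y{\left(H \right)} = \frac{1}{8} \left(-3\right) = - \frac{3}{8}$)
$r{\left(k \right)} = -3$ ($r{\left(k \right)} = -3 + \frac{k - k}{k} = -3 + \frac{0}{k} = -3 + 0 = -3$)
$g{\left(V,m \right)} = \frac{3}{2} - \frac{4 + m}{4 \left(7 + m\right)}$ ($g{\left(V,m \right)} = \frac{3}{2} - \frac{\left(m + 4\right) \frac{1}{m + 7}}{4} = \frac{3}{2} - \frac{\left(4 + m\right) \frac{1}{7 + m}}{4} = \frac{3}{2} - \frac{\frac{1}{7 + m} \left(4 + m\right)}{4} = \frac{3}{2} - \frac{4 + m}{4 \left(7 + m\right)}$)
$D = -45$ ($D = \left(-3\right) 15 = -45$)
$g{\left(y{\left(-5 \right)},7 \right)} \left(53 + D\right) = \frac{38 + 5 \cdot 7}{4 \left(7 + 7\right)} \left(53 - 45\right) = \frac{38 + 35}{4 \cdot 14} \cdot 8 = \frac{1}{4} \cdot \frac{1}{14} \cdot 73 \cdot 8 = \frac{73}{56} \cdot 8 = \frac{73}{7}$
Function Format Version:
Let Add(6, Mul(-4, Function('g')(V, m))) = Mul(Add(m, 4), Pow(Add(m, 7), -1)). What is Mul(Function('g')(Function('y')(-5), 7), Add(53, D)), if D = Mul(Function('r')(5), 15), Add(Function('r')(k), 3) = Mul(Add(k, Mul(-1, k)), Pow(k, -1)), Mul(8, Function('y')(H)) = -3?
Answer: Rational(73, 7) ≈ 10.429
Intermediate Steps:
Function('y')(H) = Rational(-3, 8) (Function('y')(H) = Mul(Rational(1, 8), -3) = Rational(-3, 8))
Function('r')(k) = -3 (Function('r')(k) = Add(-3, Mul(Add(k, Mul(-1, k)), Pow(k, -1))) = Add(-3, Mul(0, Pow(k, -1))) = Add(-3, 0) = -3)
Function('g')(V, m) = Add(Rational(3, 2), Mul(Rational(-1, 4), Pow(Add(7, m), -1), Add(4, m))) (Function('g')(V, m) = Add(Rational(3, 2), Mul(Rational(-1, 4), Mul(Add(m, 4), Pow(Add(m, 7), -1)))) = Add(Rational(3, 2), Mul(Rational(-1, 4), Mul(Add(4, m), Pow(Add(7, m), -1)))) = Add(Rational(3, 2), Mul(Rational(-1, 4), Mul(Pow(Add(7, m), -1), Add(4, m)))) = Add(Rational(3, 2), Mul(Rational(-1, 4), Pow(Add(7, m), -1), Add(4, m))))
D = -45 (D = Mul(-3, 15) = -45)
Mul(Function('g')(Function('y')(-5), 7), Add(53, D)) = Mul(Mul(Rational(1, 4), Pow(Add(7, 7), -1), Add(38, Mul(5, 7))), Add(53, -45)) = Mul(Mul(Rational(1, 4), Pow(14, -1), Add(38, 35)), 8) = Mul(Mul(Rational(1, 4), Rational(1, 14), 73), 8) = Mul(Rational(73, 56), 8) = Rational(73, 7)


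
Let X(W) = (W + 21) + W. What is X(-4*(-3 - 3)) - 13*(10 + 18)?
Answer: -295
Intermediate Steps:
X(W) = 21 + 2*W (X(W) = (21 + W) + W = 21 + 2*W)
X(-4*(-3 - 3)) - 13*(10 + 18) = (21 + 2*(-4*(-3 - 3))) - 13*(10 + 18) = (21 + 2*(-4*(-6))) - 13*28 = (21 + 2*24) - 1*364 = (21 + 48) - 364 = 69 - 364 = -295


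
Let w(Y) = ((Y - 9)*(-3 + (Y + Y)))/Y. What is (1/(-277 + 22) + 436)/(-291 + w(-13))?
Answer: -1445327/1127355 ≈ -1.2821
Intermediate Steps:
w(Y) = (-9 + Y)*(-3 + 2*Y)/Y (w(Y) = ((-9 + Y)*(-3 + 2*Y))/Y = (-9 + Y)*(-3 + 2*Y)/Y)
(1/(-277 + 22) + 436)/(-291 + w(-13)) = (1/(-277 + 22) + 436)/(-291 + (-21 + 2*(-13) + 27/(-13))) = (1/(-255) + 436)/(-291 + (-21 - 26 + 27*(-1/13))) = (-1/255 + 436)/(-291 + (-21 - 26 - 27/13)) = 111179/(255*(-291 - 638/13)) = 111179/(255*(-4421/13)) = (111179/255)*(-13/4421) = -1445327/1127355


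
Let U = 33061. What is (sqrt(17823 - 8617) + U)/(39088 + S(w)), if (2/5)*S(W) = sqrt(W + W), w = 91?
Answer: 369225248/436534459 - 23615*sqrt(182)/436534459 - 10*sqrt(418873)/3055741213 + 11168*sqrt(9206)/436534459 ≈ 0.84753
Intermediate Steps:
S(W) = 5*sqrt(2)*sqrt(W)/2 (S(W) = 5*sqrt(W + W)/2 = 5*sqrt(2*W)/2 = 5*(sqrt(2)*sqrt(W))/2 = 5*sqrt(2)*sqrt(W)/2)
(sqrt(17823 - 8617) + U)/(39088 + S(w)) = (sqrt(17823 - 8617) + 33061)/(39088 + 5*sqrt(2)*sqrt(91)/2) = (sqrt(9206) + 33061)/(39088 + 5*sqrt(182)/2) = (33061 + sqrt(9206))/(39088 + 5*sqrt(182)/2)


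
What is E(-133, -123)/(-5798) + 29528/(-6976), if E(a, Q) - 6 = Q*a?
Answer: -17835349/2527928 ≈ -7.0553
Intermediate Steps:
E(a, Q) = 6 + Q*a
E(-133, -123)/(-5798) + 29528/(-6976) = (6 - 123*(-133))/(-5798) + 29528/(-6976) = (6 + 16359)*(-1/5798) + 29528*(-1/6976) = 16365*(-1/5798) - 3691/872 = -16365/5798 - 3691/872 = -17835349/2527928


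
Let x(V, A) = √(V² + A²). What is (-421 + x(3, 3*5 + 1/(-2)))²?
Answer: (842 - √877)²/4 ≈ 1.6499e+5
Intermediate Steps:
x(V, A) = √(A² + V²)
(-421 + x(3, 3*5 + 1/(-2)))² = (-421 + √((3*5 + 1/(-2))² + 3²))² = (-421 + √((15 - ½)² + 9))² = (-421 + √((29/2)² + 9))² = (-421 + √(841/4 + 9))² = (-421 + √(877/4))² = (-421 + √877/2)²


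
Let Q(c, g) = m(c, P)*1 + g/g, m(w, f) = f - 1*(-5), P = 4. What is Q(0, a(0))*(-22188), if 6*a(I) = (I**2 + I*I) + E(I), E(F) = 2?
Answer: -221880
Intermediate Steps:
m(w, f) = 5 + f (m(w, f) = f + 5 = 5 + f)
a(I) = 1/3 + I**2/3 (a(I) = ((I**2 + I*I) + 2)/6 = ((I**2 + I**2) + 2)/6 = (2*I**2 + 2)/6 = (2 + 2*I**2)/6 = 1/3 + I**2/3)
Q(c, g) = 10 (Q(c, g) = (5 + 4)*1 + g/g = 9*1 + 1 = 9 + 1 = 10)
Q(0, a(0))*(-22188) = 10*(-22188) = -221880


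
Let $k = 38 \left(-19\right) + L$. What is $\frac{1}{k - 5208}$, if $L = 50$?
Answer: $- \frac{1}{5880} \approx -0.00017007$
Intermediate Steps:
$k = -672$ ($k = 38 \left(-19\right) + 50 = -722 + 50 = -672$)
$\frac{1}{k - 5208} = \frac{1}{-672 - 5208} = \frac{1}{-5880} = - \frac{1}{5880}$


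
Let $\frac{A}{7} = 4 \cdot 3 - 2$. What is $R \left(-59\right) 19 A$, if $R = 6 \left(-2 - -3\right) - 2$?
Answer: $-313880$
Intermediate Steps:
$A = 70$ ($A = 7 \left(4 \cdot 3 - 2\right) = 7 \left(12 - 2\right) = 7 \cdot 10 = 70$)
$R = 4$ ($R = 6 \left(-2 + 3\right) - 2 = 6 \cdot 1 - 2 = 6 - 2 = 4$)
$R \left(-59\right) 19 A = 4 \left(-59\right) 19 \cdot 70 = \left(-236\right) 1330 = -313880$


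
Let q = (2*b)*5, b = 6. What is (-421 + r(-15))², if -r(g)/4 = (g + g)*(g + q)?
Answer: 24790441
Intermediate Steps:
q = 60 (q = (2*6)*5 = 12*5 = 60)
r(g) = -8*g*(60 + g) (r(g) = -4*(g + g)*(g + 60) = -4*2*g*(60 + g) = -8*g*(60 + g))
(-421 + r(-15))² = (-421 - 8*(-15)*(60 - 15))² = (-421 - 8*(-15)*45)² = (-421 + 5400)² = 4979² = 24790441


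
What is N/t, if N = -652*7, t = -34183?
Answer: 4564/34183 ≈ 0.13352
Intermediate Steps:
N = -4564
N/t = -4564/(-34183) = -4564*(-1/34183) = 4564/34183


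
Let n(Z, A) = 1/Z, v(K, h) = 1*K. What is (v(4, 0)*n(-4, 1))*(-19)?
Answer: 19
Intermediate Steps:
v(K, h) = K
(v(4, 0)*n(-4, 1))*(-19) = (4/(-4))*(-19) = (4*(-1/4))*(-19) = -1*(-19) = 19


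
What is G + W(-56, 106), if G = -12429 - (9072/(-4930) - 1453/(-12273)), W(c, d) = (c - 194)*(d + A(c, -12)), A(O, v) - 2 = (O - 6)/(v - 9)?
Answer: -8505845840554/211770615 ≈ -40165.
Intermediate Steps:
A(O, v) = 2 + (-6 + O)/(-9 + v) (A(O, v) = 2 + (O - 6)/(v - 9) = 2 + (-6 + O)/(-9 + v))
W(c, d) = (-194 + c)*(16/7 + d - c/21) (W(c, d) = (c - 194)*(d + (-24 + c + 2*(-12))/(-9 - 12)) = (-194 + c)*(d + (-24 + c - 24)/(-21)) = (-194 + c)*(d - (-48 + c)/21) = (-194 + c)*(d + (16/7 - c/21)) = (-194 + c)*(16/7 + d - c/21))
G = -375961764722/30252945 (G = -12429 - (9072*(-1/4930) - 1453*(-1/12273)) = -12429 - (-4536/2465 + 1453/12273) = -12429 - 1*(-52088683/30252945) = -12429 + 52088683/30252945 = -375961764722/30252945 ≈ -12427.)
G + W(-56, 106) = -375961764722/30252945 + (-3104/7 - 194*106 - 1/21*(-56)² + (242/21)*(-56) - 56*106) = -375961764722/30252945 + (-3104/7 - 20564 - 1/21*3136 - 1936/3 - 5936) = -375961764722/30252945 + (-3104/7 - 20564 - 448/3 - 1936/3 - 5936) = -375961764722/30252945 - 582500/21 = -8505845840554/211770615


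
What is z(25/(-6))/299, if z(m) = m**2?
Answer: 625/10764 ≈ 0.058064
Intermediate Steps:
z(25/(-6))/299 = (25/(-6))**2/299 = (25*(-1/6))**2*(1/299) = (-25/6)**2*(1/299) = (625/36)*(1/299) = 625/10764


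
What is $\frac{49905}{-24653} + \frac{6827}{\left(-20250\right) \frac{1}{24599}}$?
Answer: $- \frac{4141170632819}{499223250} \approx -8295.2$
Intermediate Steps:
$\frac{49905}{-24653} + \frac{6827}{\left(-20250\right) \frac{1}{24599}} = 49905 \left(- \frac{1}{24653}\right) + \frac{6827}{\left(-20250\right) \frac{1}{24599}} = - \frac{49905}{24653} + \frac{6827}{- \frac{20250}{24599}} = - \frac{49905}{24653} + 6827 \left(- \frac{24599}{20250}\right) = - \frac{49905}{24653} - \frac{167937373}{20250} = - \frac{4141170632819}{499223250}$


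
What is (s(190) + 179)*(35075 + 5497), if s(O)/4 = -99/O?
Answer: 681893604/95 ≈ 7.1778e+6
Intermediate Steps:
s(O) = -396/O (s(O) = 4*(-99/O) = -396/O)
(s(190) + 179)*(35075 + 5497) = (-396/190 + 179)*(35075 + 5497) = (-396*1/190 + 179)*40572 = (-198/95 + 179)*40572 = (16807/95)*40572 = 681893604/95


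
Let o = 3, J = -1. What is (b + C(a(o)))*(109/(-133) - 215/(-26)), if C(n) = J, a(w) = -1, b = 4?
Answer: 77283/3458 ≈ 22.349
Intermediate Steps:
C(n) = -1
(b + C(a(o)))*(109/(-133) - 215/(-26)) = (4 - 1)*(109/(-133) - 215/(-26)) = 3*(109*(-1/133) - 215*(-1/26)) = 3*(-109/133 + 215/26) = 3*(25761/3458) = 77283/3458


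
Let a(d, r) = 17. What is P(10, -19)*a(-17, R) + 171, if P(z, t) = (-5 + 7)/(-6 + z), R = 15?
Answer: 359/2 ≈ 179.50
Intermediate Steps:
P(z, t) = 2/(-6 + z)
P(10, -19)*a(-17, R) + 171 = (2/(-6 + 10))*17 + 171 = (2/4)*17 + 171 = (2*(¼))*17 + 171 = (½)*17 + 171 = 17/2 + 171 = 359/2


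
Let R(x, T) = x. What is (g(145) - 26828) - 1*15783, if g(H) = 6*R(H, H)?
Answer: -41741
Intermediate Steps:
g(H) = 6*H
(g(145) - 26828) - 1*15783 = (6*145 - 26828) - 1*15783 = (870 - 26828) - 15783 = -25958 - 15783 = -41741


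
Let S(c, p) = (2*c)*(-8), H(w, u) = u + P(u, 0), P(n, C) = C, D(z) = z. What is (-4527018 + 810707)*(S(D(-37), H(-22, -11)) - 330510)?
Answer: 1226077892498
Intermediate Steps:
H(w, u) = u (H(w, u) = u + 0 = u)
S(c, p) = -16*c
(-4527018 + 810707)*(S(D(-37), H(-22, -11)) - 330510) = (-4527018 + 810707)*(-16*(-37) - 330510) = -3716311*(592 - 330510) = -3716311*(-329918) = 1226077892498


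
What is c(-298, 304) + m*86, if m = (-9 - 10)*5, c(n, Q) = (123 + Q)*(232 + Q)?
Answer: 220702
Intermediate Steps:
m = -95 (m = -19*5 = -95)
c(-298, 304) + m*86 = (28536 + 304² + 355*304) - 95*86 = (28536 + 92416 + 107920) - 8170 = 228872 - 8170 = 220702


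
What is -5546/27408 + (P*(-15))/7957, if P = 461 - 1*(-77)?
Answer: -132656041/109042728 ≈ -1.2166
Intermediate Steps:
P = 538 (P = 461 + 77 = 538)
-5546/27408 + (P*(-15))/7957 = -5546/27408 + (538*(-15))/7957 = -5546*1/27408 - 8070*1/7957 = -2773/13704 - 8070/7957 = -132656041/109042728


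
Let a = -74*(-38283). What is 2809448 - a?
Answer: -23494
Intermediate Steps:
a = 2832942
2809448 - a = 2809448 - 1*2832942 = 2809448 - 2832942 = -23494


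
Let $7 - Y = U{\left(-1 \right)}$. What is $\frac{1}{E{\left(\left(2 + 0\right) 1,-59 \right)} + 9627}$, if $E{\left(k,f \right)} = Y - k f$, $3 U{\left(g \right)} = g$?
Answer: $\frac{3}{29257} \approx 0.00010254$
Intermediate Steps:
$U{\left(g \right)} = \frac{g}{3}$
$Y = \frac{22}{3}$ ($Y = 7 - \frac{1}{3} \left(-1\right) = 7 - - \frac{1}{3} = 7 + \frac{1}{3} = \frac{22}{3} \approx 7.3333$)
$E{\left(k,f \right)} = \frac{22}{3} - f k$ ($E{\left(k,f \right)} = \frac{22}{3} - k f = \frac{22}{3} - f k$)
$\frac{1}{E{\left(\left(2 + 0\right) 1,-59 \right)} + 9627} = \frac{1}{\left(\frac{22}{3} - - 59 \left(2 + 0\right) 1\right) + 9627} = \frac{1}{\left(\frac{22}{3} - - 59 \cdot 2 \cdot 1\right) + 9627} = \frac{1}{\left(\frac{22}{3} - \left(-59\right) 2\right) + 9627} = \frac{1}{\left(\frac{22}{3} + 118\right) + 9627} = \frac{1}{\frac{376}{3} + 9627} = \frac{1}{\frac{29257}{3}} = \frac{3}{29257}$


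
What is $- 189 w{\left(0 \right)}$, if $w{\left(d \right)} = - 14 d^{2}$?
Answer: $0$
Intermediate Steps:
$- 189 w{\left(0 \right)} = - 189 \left(- 14 \cdot 0^{2}\right) = - 189 \left(\left(-14\right) 0\right) = \left(-189\right) 0 = 0$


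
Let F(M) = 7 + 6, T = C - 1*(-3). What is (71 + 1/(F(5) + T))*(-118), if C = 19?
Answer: -293348/35 ≈ -8381.4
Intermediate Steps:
T = 22 (T = 19 - 1*(-3) = 19 + 3 = 22)
F(M) = 13
(71 + 1/(F(5) + T))*(-118) = (71 + 1/(13 + 22))*(-118) = (71 + 1/35)*(-118) = (2486/35)*(-118) = -293348/35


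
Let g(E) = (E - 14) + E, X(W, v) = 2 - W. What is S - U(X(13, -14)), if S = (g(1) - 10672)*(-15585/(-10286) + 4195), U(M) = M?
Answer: -230589269837/5143 ≈ -4.4836e+7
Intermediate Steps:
g(E) = -14 + 2*E (g(E) = (-14 + E) + E = -14 + 2*E)
S = -230589326410/5143 (S = ((-14 + 2*1) - 10672)*(-15585/(-10286) + 4195) = ((-14 + 2) - 10672)*(-15585*(-1/10286) + 4195) = (-12 - 10672)*(15585/10286 + 4195) = -10684*43165355/10286 = -230589326410/5143 ≈ -4.4836e+7)
S - U(X(13, -14)) = -230589326410/5143 - (2 - 1*13) = -230589326410/5143 - (2 - 13) = -230589326410/5143 - 1*(-11) = -230589326410/5143 + 11 = -230589269837/5143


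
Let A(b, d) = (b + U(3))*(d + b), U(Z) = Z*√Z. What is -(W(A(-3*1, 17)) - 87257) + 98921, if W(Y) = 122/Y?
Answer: 7819415/42 - 61*√3/42 ≈ 1.8617e+5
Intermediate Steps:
U(Z) = Z^(3/2)
A(b, d) = (b + d)*(b + 3*√3) (A(b, d) = (b + 3^(3/2))*(d + b) = (b + 3*√3)*(b + d) = (b + d)*(b + 3*√3))
-(W(A(-3*1, 17)) - 87257) + 98921 = -(122/((-3*1)² - 3*1*17 + 3*(-3*1)*√3 + 3*17*√3) - 87257) + 98921 = -(122/((-3)² - 3*17 + 3*(-3)*√3 + 51*√3) - 87257) + 98921 = -(122/(9 - 51 - 9*√3 + 51*√3) - 87257) + 98921 = -(122/(-42 + 42*√3) - 87257) + 98921 = -(-87257 + 122/(-42 + 42*√3)) + 98921 = (87257 - 122/(-42 + 42*√3)) + 98921 = 186178 - 122/(-42 + 42*√3)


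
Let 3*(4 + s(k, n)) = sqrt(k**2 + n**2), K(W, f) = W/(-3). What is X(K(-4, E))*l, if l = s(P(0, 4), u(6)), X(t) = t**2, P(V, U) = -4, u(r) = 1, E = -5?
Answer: -64/9 + 16*sqrt(17)/27 ≈ -4.6678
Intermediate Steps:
K(W, f) = -W/3 (K(W, f) = W*(-1/3) = -W/3)
s(k, n) = -4 + sqrt(k**2 + n**2)/3
l = -4 + sqrt(17)/3 (l = -4 + sqrt((-4)**2 + 1**2)/3 = -4 + sqrt(16 + 1)/3 = -4 + sqrt(17)/3 ≈ -2.6256)
X(K(-4, E))*l = (-1/3*(-4))**2*(-4 + sqrt(17)/3) = (4/3)**2*(-4 + sqrt(17)/3) = 16*(-4 + sqrt(17)/3)/9 = -64/9 + 16*sqrt(17)/27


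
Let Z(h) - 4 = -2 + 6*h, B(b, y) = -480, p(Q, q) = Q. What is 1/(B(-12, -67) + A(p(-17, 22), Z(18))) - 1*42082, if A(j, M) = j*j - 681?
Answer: -36695505/872 ≈ -42082.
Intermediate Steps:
Z(h) = 2 + 6*h (Z(h) = 4 + (-2 + 6*h) = 2 + 6*h)
A(j, M) = -681 + j² (A(j, M) = j² - 681 = -681 + j²)
1/(B(-12, -67) + A(p(-17, 22), Z(18))) - 1*42082 = 1/(-480 + (-681 + (-17)²)) - 1*42082 = 1/(-480 + (-681 + 289)) - 42082 = 1/(-480 - 392) - 42082 = 1/(-872) - 42082 = -1/872 - 42082 = -36695505/872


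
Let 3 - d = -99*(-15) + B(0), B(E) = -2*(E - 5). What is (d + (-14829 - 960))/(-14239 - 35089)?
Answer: 17281/49328 ≈ 0.35033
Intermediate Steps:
B(E) = 10 - 2*E (B(E) = -2*(-5 + E) = 10 - 2*E)
d = -1492 (d = 3 - (-99*(-15) + (10 - 2*0)) = 3 - (1485 + (10 + 0)) = 3 - (1485 + 10) = 3 - 1*1495 = 3 - 1495 = -1492)
(d + (-14829 - 960))/(-14239 - 35089) = (-1492 + (-14829 - 960))/(-14239 - 35089) = (-1492 - 15789)/(-49328) = -17281*(-1/49328) = 17281/49328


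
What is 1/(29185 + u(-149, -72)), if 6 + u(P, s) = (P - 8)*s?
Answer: 1/40483 ≈ 2.4702e-5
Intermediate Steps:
u(P, s) = -6 + s*(-8 + P) (u(P, s) = -6 + (P - 8)*s = -6 + (-8 + P)*s = -6 + s*(-8 + P))
1/(29185 + u(-149, -72)) = 1/(29185 + (-6 - 8*(-72) - 149*(-72))) = 1/(29185 + (-6 + 576 + 10728)) = 1/(29185 + 11298) = 1/40483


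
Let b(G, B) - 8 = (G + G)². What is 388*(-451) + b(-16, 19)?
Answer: -173956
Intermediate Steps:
b(G, B) = 8 + 4*G² (b(G, B) = 8 + (G + G)² = 8 + (2*G)² = 8 + 4*G²)
388*(-451) + b(-16, 19) = 388*(-451) + (8 + 4*(-16)²) = -174988 + (8 + 4*256) = -174988 + (8 + 1024) = -174988 + 1032 = -173956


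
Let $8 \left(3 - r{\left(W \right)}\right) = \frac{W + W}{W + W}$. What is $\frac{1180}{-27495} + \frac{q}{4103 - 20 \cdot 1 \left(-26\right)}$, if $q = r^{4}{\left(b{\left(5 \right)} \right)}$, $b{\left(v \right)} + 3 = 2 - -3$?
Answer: $- \frac{42463841}{1509101568} \approx -0.028138$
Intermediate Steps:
$b{\left(v \right)} = 2$ ($b{\left(v \right)} = -3 + \left(2 - -3\right) = -3 + \left(2 + 3\right) = -3 + 5 = 2$)
$r{\left(W \right)} = \frac{23}{8}$ ($r{\left(W \right)} = 3 - \frac{\left(W + W\right) \frac{1}{W + W}}{8} = 3 - \frac{2 W \frac{1}{2 W}}{8} = 3 - \frac{1}{8} = \frac{23}{8}$)
$q = \frac{279841}{4096}$ ($q = \left(\frac{23}{8}\right)^{4} = \frac{279841}{4096} \approx 68.321$)
$\frac{1180}{-27495} + \frac{q}{4103 - 20 \cdot 1 \left(-26\right)} = \frac{1180}{-27495} + \frac{279841}{4096 \left(4103 - 20 \cdot 1 \left(-26\right)\right)} = 1180 \left(- \frac{1}{27495}\right) + \frac{279841}{4096 \left(4103 - 20 \left(-26\right)\right)} = - \frac{236}{5499} + \frac{279841}{4096 \left(4103 - -520\right)} = - \frac{236}{5499} + \frac{279841}{4096 \left(4103 + 520\right)} = - \frac{236}{5499} + \frac{279841}{4096 \cdot 4623} = - \frac{236}{5499} + \frac{279841}{4096} \cdot \frac{1}{4623} = - \frac{236}{5499} + \frac{12167}{823296} = - \frac{42463841}{1509101568}$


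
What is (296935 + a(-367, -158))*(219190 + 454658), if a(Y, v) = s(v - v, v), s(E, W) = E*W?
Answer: 200089055880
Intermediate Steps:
a(Y, v) = 0 (a(Y, v) = (v - v)*v = 0*v = 0)
(296935 + a(-367, -158))*(219190 + 454658) = (296935 + 0)*(219190 + 454658) = 296935*673848 = 200089055880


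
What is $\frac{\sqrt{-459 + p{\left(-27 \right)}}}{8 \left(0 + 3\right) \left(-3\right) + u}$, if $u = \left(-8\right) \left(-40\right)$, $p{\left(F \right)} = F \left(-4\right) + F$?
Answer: $\frac{3 i \sqrt{42}}{248} \approx 0.078396 i$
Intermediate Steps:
$p{\left(F \right)} = - 3 F$ ($p{\left(F \right)} = - 4 F + F = - 3 F$)
$u = 320$
$\frac{\sqrt{-459 + p{\left(-27 \right)}}}{8 \left(0 + 3\right) \left(-3\right) + u} = \frac{\sqrt{-459 - -81}}{8 \left(0 + 3\right) \left(-3\right) + 320} = \frac{\sqrt{-459 + 81}}{8 \cdot 3 \left(-3\right) + 320} = \frac{\sqrt{-378}}{24 \left(-3\right) + 320} = \frac{3 i \sqrt{42}}{-72 + 320} = \frac{3 i \sqrt{42}}{248}$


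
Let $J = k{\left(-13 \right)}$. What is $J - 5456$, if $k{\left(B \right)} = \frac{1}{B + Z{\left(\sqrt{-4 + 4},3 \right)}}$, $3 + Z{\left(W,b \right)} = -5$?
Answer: $- \frac{114577}{21} \approx -5456.0$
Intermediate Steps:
$Z{\left(W,b \right)} = -8$ ($Z{\left(W,b \right)} = -3 - 5 = -8$)
$k{\left(B \right)} = \frac{1}{-8 + B}$ ($k{\left(B \right)} = \frac{1}{B - 8} = \frac{1}{-8 + B}$)
$J = - \frac{1}{21}$ ($J = \frac{1}{-8 - 13} = \frac{1}{-21} = - \frac{1}{21} \approx -0.047619$)
$J - 5456 = - \frac{1}{21} - 5456 = - \frac{114577}{21}$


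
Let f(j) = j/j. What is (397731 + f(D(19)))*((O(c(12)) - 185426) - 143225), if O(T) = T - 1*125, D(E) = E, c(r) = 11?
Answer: -130760360980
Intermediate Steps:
O(T) = -125 + T (O(T) = T - 125 = -125 + T)
f(j) = 1
(397731 + f(D(19)))*((O(c(12)) - 185426) - 143225) = (397731 + 1)*(((-125 + 11) - 185426) - 143225) = 397732*((-114 - 185426) - 143225) = 397732*(-185540 - 143225) = 397732*(-328765) = -130760360980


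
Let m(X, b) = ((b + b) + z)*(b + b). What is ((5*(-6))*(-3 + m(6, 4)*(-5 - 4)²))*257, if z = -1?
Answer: -34949430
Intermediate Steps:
m(X, b) = 2*b*(-1 + 2*b) (m(X, b) = ((b + b) - 1)*(b + b) = (2*b - 1)*(2*b) = (-1 + 2*b)*(2*b) = 2*b*(-1 + 2*b))
((5*(-6))*(-3 + m(6, 4)*(-5 - 4)²))*257 = ((5*(-6))*(-3 + (2*4*(-1 + 2*4))*(-5 - 4)²))*257 = -30*(-3 + (2*4*(-1 + 8))*(-9)²)*257 = -30*(-3 + (2*4*7)*81)*257 = -30*(-3 + 56*81)*257 = -30*(-3 + 4536)*257 = -30*4533*257 = -135990*257 = -34949430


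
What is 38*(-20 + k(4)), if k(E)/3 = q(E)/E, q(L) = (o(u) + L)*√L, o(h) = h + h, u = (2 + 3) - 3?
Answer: -304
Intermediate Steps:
u = 2 (u = 5 - 3 = 2)
o(h) = 2*h
q(L) = √L*(4 + L) (q(L) = (2*2 + L)*√L = (4 + L)*√L = √L*(4 + L))
k(E) = 3*(4 + E)/√E (k(E) = 3*((√E*(4 + E))/E) = 3*((4 + E)/√E) = 3*(4 + E)/√E)
38*(-20 + k(4)) = 38*(-20 + 3*(4 + 4)/√4) = 38*(-20 + 3*(½)*8) = 38*(-20 + 12) = 38*(-8) = -304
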